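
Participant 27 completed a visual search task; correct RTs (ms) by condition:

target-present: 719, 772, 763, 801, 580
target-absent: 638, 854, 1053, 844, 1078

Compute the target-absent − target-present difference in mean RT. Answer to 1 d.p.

166.4 ms

M(target-present) = 3635/5 = 727.000
M(target-absent) = 4467/5 = 893.400
Difference = 893.400 − 727.000 = 166.400 ms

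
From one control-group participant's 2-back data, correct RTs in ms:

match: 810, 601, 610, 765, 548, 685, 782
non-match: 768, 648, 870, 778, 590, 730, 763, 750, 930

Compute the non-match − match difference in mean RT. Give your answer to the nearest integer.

M(match) = 4801/7 = 685.857
M(non-match) = 6827/9 = 758.556
Difference = 758.556 − 685.857 = 72.698 ms

73 ms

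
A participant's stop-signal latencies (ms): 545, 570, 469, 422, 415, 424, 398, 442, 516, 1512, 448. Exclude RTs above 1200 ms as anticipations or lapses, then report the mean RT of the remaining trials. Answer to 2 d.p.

464.90 ms

Excluded: 1512
Retained (n=10): Σ = 4649
Mean = 4649/10 = 464.9000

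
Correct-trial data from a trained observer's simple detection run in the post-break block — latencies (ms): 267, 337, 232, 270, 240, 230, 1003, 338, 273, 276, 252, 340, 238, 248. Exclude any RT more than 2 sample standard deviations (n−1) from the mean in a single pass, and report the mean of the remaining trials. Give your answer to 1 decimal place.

272.4 ms

n = 14, ΣRT = 4544, M = 324.571
Σ(x−M)² = 515439.43; s = √(515439.43/13) = 199.121
Cutoffs: 324.571 ± 2·199.121 → [-73.7, 722.8]
Outside: 1003 → excluded.
Retained (n=13): Σ = 3541, mean = 3541/13 = 272.385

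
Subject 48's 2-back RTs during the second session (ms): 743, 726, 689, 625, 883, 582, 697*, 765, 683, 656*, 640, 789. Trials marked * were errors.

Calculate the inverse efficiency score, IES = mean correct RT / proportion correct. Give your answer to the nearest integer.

855 ms

Correct trials (n=10): 743, 726, 689, 625, 883, 582, 765, 683, 640, 789
Mean correct RT = 7125/10 = 712.5000 ms
Proportion correct = 10/12
IES = 712.5000 / (10/12) = 855.000 ms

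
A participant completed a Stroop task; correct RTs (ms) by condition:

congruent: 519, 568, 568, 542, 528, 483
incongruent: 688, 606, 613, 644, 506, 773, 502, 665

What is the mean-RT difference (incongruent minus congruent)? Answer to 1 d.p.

M(congruent) = 3208/6 = 534.667
M(incongruent) = 4997/8 = 624.625
Difference = 624.625 − 534.667 = 89.958 ms

90.0 ms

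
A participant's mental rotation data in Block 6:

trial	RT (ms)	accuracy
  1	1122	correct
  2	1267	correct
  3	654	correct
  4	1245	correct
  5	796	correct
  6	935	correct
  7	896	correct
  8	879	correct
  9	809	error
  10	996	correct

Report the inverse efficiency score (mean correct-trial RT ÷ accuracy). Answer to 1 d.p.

1085.2 ms

Correct trials (n=9): 1122, 1267, 654, 1245, 796, 935, 896, 879, 996
Mean correct RT = 8790/9 = 976.6667 ms
Proportion correct = 9/10
IES = 976.6667 / (9/10) = 1085.185 ms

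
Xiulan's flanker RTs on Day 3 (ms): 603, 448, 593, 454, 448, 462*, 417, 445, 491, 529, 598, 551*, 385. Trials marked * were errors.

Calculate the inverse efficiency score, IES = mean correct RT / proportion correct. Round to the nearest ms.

581 ms

Correct trials (n=11): 603, 448, 593, 454, 448, 417, 445, 491, 529, 598, 385
Mean correct RT = 5411/11 = 491.9091 ms
Proportion correct = 11/13
IES = 491.9091 / (11/13) = 581.347 ms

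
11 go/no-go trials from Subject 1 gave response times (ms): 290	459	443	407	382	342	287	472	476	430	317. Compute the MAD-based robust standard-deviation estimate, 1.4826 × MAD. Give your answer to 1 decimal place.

Sorted: 287, 290, 317, 342, 382, 407, 430, 443, 459, 472, 476 → median = 407
|x − 407| sorted: 0, 23, 25, 36, 52, 65, 65, 69, 90, 117, 120 → MAD = 65
Robust SD ≈ 1.4826 × 65 = 96.369

96.4 ms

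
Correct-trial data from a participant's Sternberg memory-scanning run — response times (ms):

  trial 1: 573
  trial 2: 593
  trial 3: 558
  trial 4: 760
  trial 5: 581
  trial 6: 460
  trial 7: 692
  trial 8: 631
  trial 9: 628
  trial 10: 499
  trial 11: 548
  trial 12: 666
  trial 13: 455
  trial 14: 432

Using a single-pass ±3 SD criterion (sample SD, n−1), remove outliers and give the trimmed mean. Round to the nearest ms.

n = 14, ΣRT = 8076, M = 576.857
Σ(x−M)² = 117323.71; s = √(117323.71/13) = 94.999
Cutoffs: 576.857 ± 3·94.999 → [291.9, 861.9]
No RTs fall outside the cutoffs; all 14 retained. Mean = 8076/14 = 576.857

577 ms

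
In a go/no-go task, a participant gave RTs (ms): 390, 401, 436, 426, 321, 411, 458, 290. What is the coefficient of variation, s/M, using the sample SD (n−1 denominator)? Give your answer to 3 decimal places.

n = 8, Σ = 3133, M = 391.6250
Σ(x−M)² = 23337.875; s = √(23337.875/7) = 57.7406
CV = 57.7406 / 391.6250 = 0.14744

0.147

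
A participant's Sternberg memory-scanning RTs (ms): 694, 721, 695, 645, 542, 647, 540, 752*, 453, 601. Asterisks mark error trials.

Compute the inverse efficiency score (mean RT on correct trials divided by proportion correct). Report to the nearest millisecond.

684 ms

Correct trials (n=9): 694, 721, 695, 645, 542, 647, 540, 453, 601
Mean correct RT = 5538/9 = 615.3333 ms
Proportion correct = 9/10
IES = 615.3333 / (9/10) = 683.704 ms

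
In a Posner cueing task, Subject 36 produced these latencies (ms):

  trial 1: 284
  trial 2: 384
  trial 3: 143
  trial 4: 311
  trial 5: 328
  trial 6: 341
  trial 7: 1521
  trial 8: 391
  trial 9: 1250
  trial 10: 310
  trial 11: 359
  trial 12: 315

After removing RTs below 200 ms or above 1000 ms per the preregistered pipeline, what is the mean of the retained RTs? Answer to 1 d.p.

Excluded: 143, 1250, 1521
Retained (n=9): Σ = 3023
Mean = 3023/9 = 335.8889

335.9 ms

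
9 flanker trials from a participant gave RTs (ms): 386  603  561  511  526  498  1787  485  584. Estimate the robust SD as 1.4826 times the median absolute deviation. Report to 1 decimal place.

60.8 ms

Sorted: 386, 485, 498, 511, 526, 561, 584, 603, 1787 → median = 526
|x − 526| sorted: 0, 15, 28, 35, 41, 58, 77, 140, 1261 → MAD = 41
Robust SD ≈ 1.4826 × 41 = 60.787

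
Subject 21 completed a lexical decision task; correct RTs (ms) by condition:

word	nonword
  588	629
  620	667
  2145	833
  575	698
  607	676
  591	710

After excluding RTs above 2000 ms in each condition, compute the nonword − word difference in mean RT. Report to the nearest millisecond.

word: exclude 2145
M(word) = 2981/5 = 596.200
M(nonword) = 4213/6 = 702.167
Difference = 702.167 − 596.200 = 105.967 ms

106 ms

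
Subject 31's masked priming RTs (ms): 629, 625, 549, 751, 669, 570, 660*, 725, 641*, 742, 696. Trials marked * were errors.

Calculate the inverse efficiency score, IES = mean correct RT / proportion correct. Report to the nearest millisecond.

Correct trials (n=9): 629, 625, 549, 751, 669, 570, 725, 742, 696
Mean correct RT = 5956/9 = 661.7778 ms
Proportion correct = 9/11
IES = 661.7778 / (9/11) = 808.840 ms

809 ms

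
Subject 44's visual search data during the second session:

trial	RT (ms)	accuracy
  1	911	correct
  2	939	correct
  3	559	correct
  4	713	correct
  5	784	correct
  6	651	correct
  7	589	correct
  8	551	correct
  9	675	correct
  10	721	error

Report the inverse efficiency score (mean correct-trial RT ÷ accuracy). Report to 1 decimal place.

786.7 ms

Correct trials (n=9): 911, 939, 559, 713, 784, 651, 589, 551, 675
Mean correct RT = 6372/9 = 708.0000 ms
Proportion correct = 9/10
IES = 708.0000 / (9/10) = 786.667 ms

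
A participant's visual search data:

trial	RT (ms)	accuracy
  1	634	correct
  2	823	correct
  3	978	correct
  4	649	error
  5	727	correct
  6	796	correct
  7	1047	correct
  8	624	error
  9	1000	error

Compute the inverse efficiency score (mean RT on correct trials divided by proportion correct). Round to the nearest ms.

Correct trials (n=6): 634, 823, 978, 727, 796, 1047
Mean correct RT = 5005/6 = 834.1667 ms
Proportion correct = 6/9
IES = 834.1667 / (6/9) = 1251.250 ms

1251 ms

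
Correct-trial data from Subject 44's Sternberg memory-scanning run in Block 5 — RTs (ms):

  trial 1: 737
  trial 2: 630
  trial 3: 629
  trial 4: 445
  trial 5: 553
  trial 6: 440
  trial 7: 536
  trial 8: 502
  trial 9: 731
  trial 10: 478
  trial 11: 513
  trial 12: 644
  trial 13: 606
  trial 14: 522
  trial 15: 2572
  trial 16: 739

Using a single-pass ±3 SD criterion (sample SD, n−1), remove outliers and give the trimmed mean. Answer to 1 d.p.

n = 16, ΣRT = 11277, M = 704.812
Σ(x−M)² = 3866048.44; s = √(3866048.44/15) = 507.678
Cutoffs: 704.812 ± 3·507.678 → [-818.2, 2227.8]
Outside: 2572 → excluded.
Retained (n=15): Σ = 8705, mean = 8705/15 = 580.333

580.3 ms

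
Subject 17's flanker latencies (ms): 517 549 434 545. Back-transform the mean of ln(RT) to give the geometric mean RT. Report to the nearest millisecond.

ln(RT): 6.2480, 6.3081, 6.0730, 6.3008
Mean ln(RT) = 24.9300/4 = 6.23249
Geometric mean = exp(6.23249) = 509.02 ms

509 ms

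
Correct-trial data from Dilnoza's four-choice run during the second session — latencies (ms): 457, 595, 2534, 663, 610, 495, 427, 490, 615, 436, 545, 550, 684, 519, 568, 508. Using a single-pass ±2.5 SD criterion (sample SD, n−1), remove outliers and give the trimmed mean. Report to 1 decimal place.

544.1 ms

n = 16, ΣRT = 10696, M = 668.500
Σ(x−M)² = 3798628.00; s = √(3798628.00/15) = 503.231
Cutoffs: 668.500 ± 2.5·503.231 → [-589.6, 1926.6]
Outside: 2534 → excluded.
Retained (n=15): Σ = 8162, mean = 8162/15 = 544.133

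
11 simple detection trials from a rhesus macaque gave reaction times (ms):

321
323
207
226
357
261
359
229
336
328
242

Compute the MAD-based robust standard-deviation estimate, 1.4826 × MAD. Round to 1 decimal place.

56.3 ms

Sorted: 207, 226, 229, 242, 261, 321, 323, 328, 336, 357, 359 → median = 321
|x − 321| sorted: 0, 2, 7, 15, 36, 38, 60, 79, 92, 95, 114 → MAD = 38
Robust SD ≈ 1.4826 × 38 = 56.339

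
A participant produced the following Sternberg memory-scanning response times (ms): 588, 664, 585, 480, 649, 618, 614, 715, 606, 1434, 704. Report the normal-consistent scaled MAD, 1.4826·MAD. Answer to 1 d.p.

48.9 ms

Sorted: 480, 585, 588, 606, 614, 618, 649, 664, 704, 715, 1434 → median = 618
|x − 618| sorted: 0, 4, 12, 30, 31, 33, 46, 86, 97, 138, 816 → MAD = 33
Robust SD ≈ 1.4826 × 33 = 48.926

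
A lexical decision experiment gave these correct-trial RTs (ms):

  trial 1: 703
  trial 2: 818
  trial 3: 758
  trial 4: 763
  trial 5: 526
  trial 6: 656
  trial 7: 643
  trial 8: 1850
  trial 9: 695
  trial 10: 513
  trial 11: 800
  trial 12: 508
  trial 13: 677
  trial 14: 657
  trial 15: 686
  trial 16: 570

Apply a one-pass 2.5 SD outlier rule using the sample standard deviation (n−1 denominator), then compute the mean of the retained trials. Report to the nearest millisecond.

n = 16, ΣRT = 11823, M = 738.938
Σ(x−M)² = 1456300.94; s = √(1456300.94/15) = 311.587
Cutoffs: 738.938 ± 2.5·311.587 → [-40.0, 1517.9]
Outside: 1850 → excluded.
Retained (n=15): Σ = 9973, mean = 9973/15 = 664.867

665 ms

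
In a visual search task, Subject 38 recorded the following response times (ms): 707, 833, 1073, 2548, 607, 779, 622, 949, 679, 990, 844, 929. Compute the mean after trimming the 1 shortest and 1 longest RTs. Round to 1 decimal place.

840.5 ms

Sorted: 607, 622, 679, 707, 779, 833, 844, 929, 949, 990, 1073, 2548
Drop lowest 1 (607) and highest 1 (2548)
Remaining (n=10): Σ = 8405, mean = 8405/10 = 840.500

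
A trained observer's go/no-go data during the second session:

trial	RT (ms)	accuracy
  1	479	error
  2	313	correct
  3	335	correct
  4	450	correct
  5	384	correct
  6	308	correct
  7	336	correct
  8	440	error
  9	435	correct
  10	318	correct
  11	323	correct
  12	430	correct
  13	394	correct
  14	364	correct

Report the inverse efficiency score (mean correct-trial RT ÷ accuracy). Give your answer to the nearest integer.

Correct trials (n=12): 313, 335, 450, 384, 308, 336, 435, 318, 323, 430, 394, 364
Mean correct RT = 4390/12 = 365.8333 ms
Proportion correct = 12/14
IES = 365.8333 / (12/14) = 426.806 ms

427 ms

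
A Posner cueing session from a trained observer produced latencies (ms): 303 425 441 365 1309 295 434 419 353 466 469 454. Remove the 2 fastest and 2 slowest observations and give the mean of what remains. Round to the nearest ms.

Sorted: 295, 303, 353, 365, 419, 425, 434, 441, 454, 466, 469, 1309
Drop lowest 2 (295, 303) and highest 2 (469, 1309)
Remaining (n=8): Σ = 3357, mean = 3357/8 = 419.625

420 ms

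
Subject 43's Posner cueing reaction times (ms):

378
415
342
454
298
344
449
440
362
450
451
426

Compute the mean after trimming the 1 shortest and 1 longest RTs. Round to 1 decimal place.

Sorted: 298, 342, 344, 362, 378, 415, 426, 440, 449, 450, 451, 454
Drop lowest 1 (298) and highest 1 (454)
Remaining (n=10): Σ = 4057, mean = 4057/10 = 405.700

405.7 ms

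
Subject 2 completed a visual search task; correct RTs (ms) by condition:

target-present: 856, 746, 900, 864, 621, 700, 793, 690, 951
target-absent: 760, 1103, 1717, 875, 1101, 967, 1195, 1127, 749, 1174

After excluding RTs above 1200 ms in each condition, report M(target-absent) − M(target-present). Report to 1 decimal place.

target-absent: exclude 1717
M(target-present) = 7121/9 = 791.222
M(target-absent) = 9051/9 = 1005.667
Difference = 1005.667 − 791.222 = 214.444 ms

214.4 ms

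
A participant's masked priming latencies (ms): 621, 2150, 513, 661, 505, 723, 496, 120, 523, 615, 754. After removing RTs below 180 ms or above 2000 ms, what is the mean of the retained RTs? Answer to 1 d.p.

Excluded: 120, 2150
Retained (n=9): Σ = 5411
Mean = 5411/9 = 601.2222

601.2 ms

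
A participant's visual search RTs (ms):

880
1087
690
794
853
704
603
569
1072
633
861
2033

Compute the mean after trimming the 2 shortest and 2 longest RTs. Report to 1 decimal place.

Sorted: 569, 603, 633, 690, 704, 794, 853, 861, 880, 1072, 1087, 2033
Drop lowest 2 (569, 603) and highest 2 (1087, 2033)
Remaining (n=8): Σ = 6487, mean = 6487/8 = 810.875

810.9 ms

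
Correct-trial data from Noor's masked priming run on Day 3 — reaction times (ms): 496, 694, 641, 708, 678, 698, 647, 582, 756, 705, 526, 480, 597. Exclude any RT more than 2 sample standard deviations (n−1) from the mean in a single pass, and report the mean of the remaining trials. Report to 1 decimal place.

n = 13, ΣRT = 8208, M = 631.385
Σ(x−M)² = 93659.08; s = √(93659.08/12) = 88.345
Cutoffs: 631.385 ± 2·88.345 → [454.7, 808.1]
No RTs fall outside the cutoffs; all 13 retained. Mean = 8208/13 = 631.385

631.4 ms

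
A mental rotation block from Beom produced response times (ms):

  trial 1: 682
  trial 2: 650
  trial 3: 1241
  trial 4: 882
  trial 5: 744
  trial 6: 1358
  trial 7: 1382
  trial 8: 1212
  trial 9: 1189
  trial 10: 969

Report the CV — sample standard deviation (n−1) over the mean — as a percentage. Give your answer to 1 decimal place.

n = 10, Σ = 10309, M = 1030.9000
Σ(x−M)² = 707330.900; s = √(707330.900/9) = 280.3432
CV = 280.3432 / 1030.9000 = 0.27194 = 27.194%

27.2%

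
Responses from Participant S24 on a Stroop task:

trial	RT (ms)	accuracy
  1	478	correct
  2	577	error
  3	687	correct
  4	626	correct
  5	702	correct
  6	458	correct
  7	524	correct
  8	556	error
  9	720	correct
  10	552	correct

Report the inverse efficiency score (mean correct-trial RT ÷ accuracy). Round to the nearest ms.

742 ms

Correct trials (n=8): 478, 687, 626, 702, 458, 524, 720, 552
Mean correct RT = 4747/8 = 593.3750 ms
Proportion correct = 8/10
IES = 593.3750 / (8/10) = 741.719 ms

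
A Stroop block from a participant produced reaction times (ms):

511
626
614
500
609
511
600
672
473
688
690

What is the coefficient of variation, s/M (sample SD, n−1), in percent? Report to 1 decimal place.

n = 11, Σ = 6494, M = 590.3636
Σ(x−M)² = 62930.545; s = √(62930.545/10) = 79.3288
CV = 79.3288 / 590.3636 = 0.13437 = 13.437%

13.4%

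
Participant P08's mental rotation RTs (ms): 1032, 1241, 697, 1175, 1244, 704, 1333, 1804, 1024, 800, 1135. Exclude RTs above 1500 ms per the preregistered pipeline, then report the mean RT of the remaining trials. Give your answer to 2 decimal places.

Excluded: 1804
Retained (n=10): Σ = 10385
Mean = 10385/10 = 1038.5000

1038.50 ms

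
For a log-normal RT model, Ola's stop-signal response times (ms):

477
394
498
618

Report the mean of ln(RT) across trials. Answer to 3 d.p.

ln(RT): 6.1675, 5.9764, 6.2106, 6.4265
Σ ln(RT) = 24.7810
Mean = 24.7810/4 = 6.19524

6.195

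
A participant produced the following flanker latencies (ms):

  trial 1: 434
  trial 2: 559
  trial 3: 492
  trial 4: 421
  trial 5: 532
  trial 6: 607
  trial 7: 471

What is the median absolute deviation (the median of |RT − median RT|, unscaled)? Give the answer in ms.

58 ms

Sorted: 421, 434, 471, 492, 532, 559, 607 → median = 492
|x − 492|: 58, 67, 0, 71, 40, 115, 21
Sorted deviations: 0, 21, 40, 58, 67, 71, 115 → MAD = 58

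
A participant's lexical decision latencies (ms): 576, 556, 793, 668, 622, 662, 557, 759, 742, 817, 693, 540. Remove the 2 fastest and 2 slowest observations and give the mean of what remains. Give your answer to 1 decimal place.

Sorted: 540, 556, 557, 576, 622, 662, 668, 693, 742, 759, 793, 817
Drop lowest 2 (540, 556) and highest 2 (793, 817)
Remaining (n=8): Σ = 5279, mean = 5279/8 = 659.875

659.9 ms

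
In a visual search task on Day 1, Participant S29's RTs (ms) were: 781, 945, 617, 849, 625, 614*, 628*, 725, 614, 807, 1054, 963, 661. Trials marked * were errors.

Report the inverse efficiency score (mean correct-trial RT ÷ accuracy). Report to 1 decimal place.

Correct trials (n=11): 781, 945, 617, 849, 625, 725, 614, 807, 1054, 963, 661
Mean correct RT = 8641/11 = 785.5455 ms
Proportion correct = 11/13
IES = 785.5455 / (11/13) = 928.372 ms

928.4 ms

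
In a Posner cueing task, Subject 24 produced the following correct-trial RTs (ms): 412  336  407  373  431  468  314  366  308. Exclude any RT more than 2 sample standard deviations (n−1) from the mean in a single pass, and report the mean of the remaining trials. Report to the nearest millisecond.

379 ms

n = 9, ΣRT = 3415, M = 379.444
Σ(x−M)² = 23816.22; s = √(23816.22/8) = 54.562
Cutoffs: 379.444 ± 2·54.562 → [270.3, 488.6]
No RTs fall outside the cutoffs; all 9 retained. Mean = 3415/9 = 379.444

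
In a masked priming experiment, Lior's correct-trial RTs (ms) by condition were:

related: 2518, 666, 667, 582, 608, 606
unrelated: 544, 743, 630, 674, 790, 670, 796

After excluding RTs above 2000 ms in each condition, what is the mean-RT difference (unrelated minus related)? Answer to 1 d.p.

related: exclude 2518
M(related) = 3129/5 = 625.800
M(unrelated) = 4847/7 = 692.429
Difference = 692.429 − 625.800 = 66.629 ms

66.6 ms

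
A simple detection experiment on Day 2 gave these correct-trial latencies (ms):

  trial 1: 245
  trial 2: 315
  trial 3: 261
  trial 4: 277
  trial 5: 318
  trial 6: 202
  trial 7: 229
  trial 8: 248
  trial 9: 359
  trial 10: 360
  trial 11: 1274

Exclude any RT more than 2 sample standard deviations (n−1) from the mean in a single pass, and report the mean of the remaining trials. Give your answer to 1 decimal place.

281.4 ms

n = 11, ΣRT = 4088, M = 371.636
Σ(x−M)² = 922280.55; s = √(922280.55/10) = 303.691
Cutoffs: 371.636 ± 2·303.691 → [-235.7, 979.0]
Outside: 1274 → excluded.
Retained (n=10): Σ = 2814, mean = 2814/10 = 281.400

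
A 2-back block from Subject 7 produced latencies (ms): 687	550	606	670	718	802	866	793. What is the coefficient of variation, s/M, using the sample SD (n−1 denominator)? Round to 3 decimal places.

n = 8, Σ = 5692, M = 711.5000
Σ(x−M)² = 78280.000; s = √(78280.000/7) = 105.7490
CV = 105.7490 / 711.5000 = 0.14863

0.149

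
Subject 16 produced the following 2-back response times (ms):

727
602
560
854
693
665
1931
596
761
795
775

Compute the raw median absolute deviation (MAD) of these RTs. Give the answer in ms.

68 ms

Sorted: 560, 596, 602, 665, 693, 727, 761, 775, 795, 854, 1931 → median = 727
|x − 727|: 0, 125, 167, 127, 34, 62, 1204, 131, 34, 68, 48
Sorted deviations: 0, 34, 34, 48, 62, 68, 125, 127, 131, 167, 1204 → MAD = 68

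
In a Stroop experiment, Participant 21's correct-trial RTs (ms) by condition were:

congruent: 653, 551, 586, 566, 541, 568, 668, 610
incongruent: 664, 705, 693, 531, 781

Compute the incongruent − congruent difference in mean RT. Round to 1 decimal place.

M(congruent) = 4743/8 = 592.875
M(incongruent) = 3374/5 = 674.800
Difference = 674.800 − 592.875 = 81.925 ms

81.9 ms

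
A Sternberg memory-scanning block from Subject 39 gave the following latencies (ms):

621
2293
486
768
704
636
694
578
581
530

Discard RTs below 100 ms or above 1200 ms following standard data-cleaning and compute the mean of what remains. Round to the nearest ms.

Excluded: 2293
Retained (n=9): Σ = 5598
Mean = 5598/9 = 622.0000

622 ms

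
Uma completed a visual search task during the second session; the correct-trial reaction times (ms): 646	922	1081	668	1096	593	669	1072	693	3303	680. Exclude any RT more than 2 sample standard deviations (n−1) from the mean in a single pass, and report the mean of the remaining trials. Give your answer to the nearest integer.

812 ms

n = 11, ΣRT = 11423, M = 1038.455
Σ(x−M)² = 6021986.73; s = √(6021986.73/10) = 776.015
Cutoffs: 1038.455 ± 2·776.015 → [-513.6, 2590.5]
Outside: 3303 → excluded.
Retained (n=10): Σ = 8120, mean = 8120/10 = 812.000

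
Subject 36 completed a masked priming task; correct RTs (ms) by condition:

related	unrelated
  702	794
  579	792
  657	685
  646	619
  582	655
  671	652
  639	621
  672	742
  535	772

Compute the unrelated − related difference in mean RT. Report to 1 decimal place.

M(related) = 5683/9 = 631.444
M(unrelated) = 6332/9 = 703.556
Difference = 703.556 − 631.444 = 72.111 ms

72.1 ms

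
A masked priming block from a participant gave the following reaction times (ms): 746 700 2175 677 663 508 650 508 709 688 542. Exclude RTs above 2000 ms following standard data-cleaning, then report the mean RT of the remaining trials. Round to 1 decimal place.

Excluded: 2175
Retained (n=10): Σ = 6391
Mean = 6391/10 = 639.1000

639.1 ms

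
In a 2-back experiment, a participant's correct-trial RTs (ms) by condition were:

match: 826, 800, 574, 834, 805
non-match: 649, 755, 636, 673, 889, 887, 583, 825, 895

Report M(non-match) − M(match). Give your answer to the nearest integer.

-13 ms

M(match) = 3839/5 = 767.800
M(non-match) = 6792/9 = 754.667
Difference = 754.667 − 767.800 = -13.133 ms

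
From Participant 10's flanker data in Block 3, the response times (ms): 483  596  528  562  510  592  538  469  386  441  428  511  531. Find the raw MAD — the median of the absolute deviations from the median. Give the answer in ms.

Sorted: 386, 428, 441, 469, 483, 510, 511, 528, 531, 538, 562, 592, 596 → median = 511
|x − 511|: 28, 85, 17, 51, 1, 81, 27, 42, 125, 70, 83, 0, 20
Sorted deviations: 0, 1, 17, 20, 27, 28, 42, 51, 70, 81, 83, 85, 125 → MAD = 42

42 ms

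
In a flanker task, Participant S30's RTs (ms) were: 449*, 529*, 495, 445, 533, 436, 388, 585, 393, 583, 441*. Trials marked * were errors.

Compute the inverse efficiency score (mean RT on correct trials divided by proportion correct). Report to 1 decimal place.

Correct trials (n=8): 495, 445, 533, 436, 388, 585, 393, 583
Mean correct RT = 3858/8 = 482.2500 ms
Proportion correct = 8/11
IES = 482.2500 / (8/11) = 663.094 ms

663.1 ms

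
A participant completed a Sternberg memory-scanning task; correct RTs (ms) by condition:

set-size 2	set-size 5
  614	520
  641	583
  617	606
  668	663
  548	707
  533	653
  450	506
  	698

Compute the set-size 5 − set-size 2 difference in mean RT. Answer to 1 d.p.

M(set-size 2) = 4071/7 = 581.571
M(set-size 5) = 4936/8 = 617.000
Difference = 617.000 − 581.571 = 35.429 ms

35.4 ms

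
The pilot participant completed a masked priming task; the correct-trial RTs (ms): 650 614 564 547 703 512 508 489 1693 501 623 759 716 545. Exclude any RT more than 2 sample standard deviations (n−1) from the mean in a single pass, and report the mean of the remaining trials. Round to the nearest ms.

n = 14, ΣRT = 9424, M = 673.143
Σ(x−M)² = 1217781.71; s = √(1217781.71/13) = 306.065
Cutoffs: 673.143 ± 2·306.065 → [61.0, 1285.3]
Outside: 1693 → excluded.
Retained (n=13): Σ = 7731, mean = 7731/13 = 594.692

595 ms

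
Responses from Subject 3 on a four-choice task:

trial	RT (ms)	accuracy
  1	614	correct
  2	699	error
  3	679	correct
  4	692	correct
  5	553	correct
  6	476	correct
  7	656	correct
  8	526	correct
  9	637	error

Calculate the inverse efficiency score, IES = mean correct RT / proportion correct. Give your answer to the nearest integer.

771 ms

Correct trials (n=7): 614, 679, 692, 553, 476, 656, 526
Mean correct RT = 4196/7 = 599.4286 ms
Proportion correct = 7/9
IES = 599.4286 / (7/9) = 770.694 ms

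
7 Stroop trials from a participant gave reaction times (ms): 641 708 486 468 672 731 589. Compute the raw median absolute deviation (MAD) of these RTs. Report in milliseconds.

Sorted: 468, 486, 589, 641, 672, 708, 731 → median = 641
|x − 641|: 0, 67, 155, 173, 31, 90, 52
Sorted deviations: 0, 31, 52, 67, 90, 155, 173 → MAD = 67

67 ms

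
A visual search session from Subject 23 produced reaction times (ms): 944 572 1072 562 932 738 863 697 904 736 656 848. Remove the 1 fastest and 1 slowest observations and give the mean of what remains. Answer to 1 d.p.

Sorted: 562, 572, 656, 697, 736, 738, 848, 863, 904, 932, 944, 1072
Drop lowest 1 (562) and highest 1 (1072)
Remaining (n=10): Σ = 7890, mean = 7890/10 = 789.000

789.0 ms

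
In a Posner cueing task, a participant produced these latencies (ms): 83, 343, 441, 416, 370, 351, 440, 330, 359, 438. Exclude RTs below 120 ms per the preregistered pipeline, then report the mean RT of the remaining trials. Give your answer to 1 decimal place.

Excluded: 83
Retained (n=9): Σ = 3488
Mean = 3488/9 = 387.5556

387.6 ms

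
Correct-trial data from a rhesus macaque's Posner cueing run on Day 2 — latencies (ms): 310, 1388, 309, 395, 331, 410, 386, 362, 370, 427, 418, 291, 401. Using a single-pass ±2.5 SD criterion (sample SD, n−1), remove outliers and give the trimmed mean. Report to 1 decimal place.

367.5 ms

n = 13, ΣRT = 5798, M = 446.000
Σ(x−M)² = 985378.00; s = √(985378.00/12) = 286.557
Cutoffs: 446.000 ± 2.5·286.557 → [-270.4, 1162.4]
Outside: 1388 → excluded.
Retained (n=12): Σ = 4410, mean = 4410/12 = 367.500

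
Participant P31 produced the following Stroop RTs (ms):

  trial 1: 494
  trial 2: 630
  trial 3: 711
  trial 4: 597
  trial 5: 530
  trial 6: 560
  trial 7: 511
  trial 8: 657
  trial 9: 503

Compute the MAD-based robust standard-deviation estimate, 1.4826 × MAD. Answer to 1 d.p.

84.5 ms

Sorted: 494, 503, 511, 530, 560, 597, 630, 657, 711 → median = 560
|x − 560| sorted: 0, 30, 37, 49, 57, 66, 70, 97, 151 → MAD = 57
Robust SD ≈ 1.4826 × 57 = 84.508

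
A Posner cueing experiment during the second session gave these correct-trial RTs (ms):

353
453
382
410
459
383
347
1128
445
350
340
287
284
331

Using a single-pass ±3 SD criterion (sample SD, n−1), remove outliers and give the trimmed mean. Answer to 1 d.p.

n = 14, ΣRT = 5952, M = 425.143
Σ(x−M)² = 572265.71; s = √(572265.71/13) = 209.810
Cutoffs: 425.143 ± 3·209.810 → [-204.3, 1054.6]
Outside: 1128 → excluded.
Retained (n=13): Σ = 4824, mean = 4824/13 = 371.077

371.1 ms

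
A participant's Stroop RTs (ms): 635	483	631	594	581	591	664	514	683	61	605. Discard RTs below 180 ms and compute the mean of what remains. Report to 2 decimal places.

Excluded: 61
Retained (n=10): Σ = 5981
Mean = 5981/10 = 598.1000

598.10 ms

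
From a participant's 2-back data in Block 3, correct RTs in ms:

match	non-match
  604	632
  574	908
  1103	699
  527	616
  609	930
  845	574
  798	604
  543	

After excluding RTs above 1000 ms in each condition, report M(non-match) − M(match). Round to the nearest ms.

66 ms

match: exclude 1103
M(match) = 4500/7 = 642.857
M(non-match) = 4963/7 = 709.000
Difference = 709.000 − 642.857 = 66.143 ms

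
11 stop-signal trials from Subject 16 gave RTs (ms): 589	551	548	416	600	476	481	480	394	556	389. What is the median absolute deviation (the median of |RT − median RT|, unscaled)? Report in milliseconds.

Sorted: 389, 394, 416, 476, 480, 481, 548, 551, 556, 589, 600 → median = 481
|x − 481|: 108, 70, 67, 65, 119, 5, 0, 1, 87, 75, 92
Sorted deviations: 0, 1, 5, 65, 67, 70, 75, 87, 92, 108, 119 → MAD = 70

70 ms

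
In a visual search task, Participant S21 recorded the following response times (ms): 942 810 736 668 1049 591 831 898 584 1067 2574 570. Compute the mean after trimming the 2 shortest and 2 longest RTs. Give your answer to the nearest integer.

Sorted: 570, 584, 591, 668, 736, 810, 831, 898, 942, 1049, 1067, 2574
Drop lowest 2 (570, 584) and highest 2 (1067, 2574)
Remaining (n=8): Σ = 6525, mean = 6525/8 = 815.625

816 ms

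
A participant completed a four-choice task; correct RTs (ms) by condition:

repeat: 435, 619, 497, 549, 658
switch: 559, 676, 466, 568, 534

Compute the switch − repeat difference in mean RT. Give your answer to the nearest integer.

9 ms

M(repeat) = 2758/5 = 551.600
M(switch) = 2803/5 = 560.600
Difference = 560.600 − 551.600 = 9.000 ms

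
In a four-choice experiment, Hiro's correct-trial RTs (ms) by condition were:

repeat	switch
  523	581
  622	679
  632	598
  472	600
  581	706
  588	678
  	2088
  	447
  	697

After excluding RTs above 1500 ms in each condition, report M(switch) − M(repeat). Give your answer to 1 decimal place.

53.6 ms

switch: exclude 2088
M(repeat) = 3418/6 = 569.667
M(switch) = 4986/8 = 623.250
Difference = 623.250 − 569.667 = 53.583 ms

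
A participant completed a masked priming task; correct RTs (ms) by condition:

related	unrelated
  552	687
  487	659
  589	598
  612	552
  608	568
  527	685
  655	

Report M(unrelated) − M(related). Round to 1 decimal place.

M(related) = 4030/7 = 575.714
M(unrelated) = 3749/6 = 624.833
Difference = 624.833 − 575.714 = 49.119 ms

49.1 ms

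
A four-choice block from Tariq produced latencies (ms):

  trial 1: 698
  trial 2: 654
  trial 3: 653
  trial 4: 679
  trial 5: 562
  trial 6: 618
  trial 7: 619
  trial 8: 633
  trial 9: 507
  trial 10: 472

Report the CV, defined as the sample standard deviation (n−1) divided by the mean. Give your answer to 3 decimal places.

0.121

n = 10, Σ = 6095, M = 609.5000
Σ(x−M)² = 48918.500; s = √(48918.500/9) = 73.7251
CV = 73.7251 / 609.5000 = 0.12096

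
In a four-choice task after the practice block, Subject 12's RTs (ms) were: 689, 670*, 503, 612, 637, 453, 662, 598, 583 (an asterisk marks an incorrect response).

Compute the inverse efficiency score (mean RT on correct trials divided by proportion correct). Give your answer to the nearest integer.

Correct trials (n=8): 689, 503, 612, 637, 453, 662, 598, 583
Mean correct RT = 4737/8 = 592.1250 ms
Proportion correct = 8/9
IES = 592.1250 / (8/9) = 666.141 ms

666 ms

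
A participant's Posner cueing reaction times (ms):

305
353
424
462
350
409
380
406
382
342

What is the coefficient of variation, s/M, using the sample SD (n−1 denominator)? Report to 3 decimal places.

0.120

n = 10, Σ = 3813, M = 381.3000
Σ(x−M)² = 18862.100; s = √(18862.100/9) = 45.7798
CV = 45.7798 / 381.3000 = 0.12006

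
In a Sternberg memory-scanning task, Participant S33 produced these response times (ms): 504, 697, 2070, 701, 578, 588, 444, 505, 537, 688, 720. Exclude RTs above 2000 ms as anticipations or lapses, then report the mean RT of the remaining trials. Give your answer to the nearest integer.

Excluded: 2070
Retained (n=10): Σ = 5962
Mean = 5962/10 = 596.2000

596 ms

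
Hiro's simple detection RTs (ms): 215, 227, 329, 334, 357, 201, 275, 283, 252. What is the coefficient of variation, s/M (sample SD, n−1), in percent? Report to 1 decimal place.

20.4%

n = 9, Σ = 2473, M = 274.7778
Σ(x−M)² = 25093.556; s = √(25093.556/8) = 56.0062
CV = 56.0062 / 274.7778 = 0.20382 = 20.382%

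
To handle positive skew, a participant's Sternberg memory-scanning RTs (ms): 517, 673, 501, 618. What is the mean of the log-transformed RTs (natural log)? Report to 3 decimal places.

ln(RT): 6.2480, 6.5117, 6.2166, 6.4265
Σ ln(RT) = 25.4029
Mean = 25.4029/4 = 6.35072

6.351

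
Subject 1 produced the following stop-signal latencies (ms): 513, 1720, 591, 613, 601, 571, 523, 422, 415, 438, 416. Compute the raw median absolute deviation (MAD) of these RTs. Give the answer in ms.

Sorted: 415, 416, 422, 438, 513, 523, 571, 591, 601, 613, 1720 → median = 523
|x − 523|: 10, 1197, 68, 90, 78, 48, 0, 101, 108, 85, 107
Sorted deviations: 0, 10, 48, 68, 78, 85, 90, 101, 107, 108, 1197 → MAD = 85

85 ms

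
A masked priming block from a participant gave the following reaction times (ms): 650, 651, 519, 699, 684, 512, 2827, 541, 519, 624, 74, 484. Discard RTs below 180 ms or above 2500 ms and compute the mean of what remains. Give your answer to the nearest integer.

Excluded: 74, 2827
Retained (n=10): Σ = 5883
Mean = 5883/10 = 588.3000

588 ms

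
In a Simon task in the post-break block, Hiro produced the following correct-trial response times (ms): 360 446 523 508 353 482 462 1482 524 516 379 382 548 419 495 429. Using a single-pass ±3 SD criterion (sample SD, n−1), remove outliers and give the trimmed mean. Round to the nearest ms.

n = 16, ΣRT = 8308, M = 519.250
Σ(x−M)² = 1048209.00; s = √(1048209.00/15) = 264.349
Cutoffs: 519.250 ± 3·264.349 → [-273.8, 1312.3]
Outside: 1482 → excluded.
Retained (n=15): Σ = 6826, mean = 6826/15 = 455.067

455 ms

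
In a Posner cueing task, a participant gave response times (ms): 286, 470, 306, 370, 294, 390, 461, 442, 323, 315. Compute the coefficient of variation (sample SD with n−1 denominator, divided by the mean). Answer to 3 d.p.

0.195

n = 10, Σ = 3657, M = 365.7000
Σ(x−M)² = 45842.100; s = √(45842.100/9) = 71.3692
CV = 71.3692 / 365.7000 = 0.19516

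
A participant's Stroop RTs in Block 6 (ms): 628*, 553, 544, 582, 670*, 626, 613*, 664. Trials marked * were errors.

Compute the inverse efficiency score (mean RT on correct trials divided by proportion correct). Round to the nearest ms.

Correct trials (n=5): 553, 544, 582, 626, 664
Mean correct RT = 2969/5 = 593.8000 ms
Proportion correct = 5/8
IES = 593.8000 / (5/8) = 950.080 ms

950 ms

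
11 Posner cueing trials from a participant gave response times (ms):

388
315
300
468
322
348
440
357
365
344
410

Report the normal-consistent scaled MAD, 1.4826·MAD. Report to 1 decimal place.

51.9 ms

Sorted: 300, 315, 322, 344, 348, 357, 365, 388, 410, 440, 468 → median = 357
|x − 357| sorted: 0, 8, 9, 13, 31, 35, 42, 53, 57, 83, 111 → MAD = 35
Robust SD ≈ 1.4826 × 35 = 51.891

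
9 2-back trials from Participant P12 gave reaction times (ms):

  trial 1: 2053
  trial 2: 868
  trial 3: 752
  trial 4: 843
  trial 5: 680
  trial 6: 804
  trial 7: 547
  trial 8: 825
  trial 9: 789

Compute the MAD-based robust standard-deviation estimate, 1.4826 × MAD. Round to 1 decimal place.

77.1 ms

Sorted: 547, 680, 752, 789, 804, 825, 843, 868, 2053 → median = 804
|x − 804| sorted: 0, 15, 21, 39, 52, 64, 124, 257, 1249 → MAD = 52
Robust SD ≈ 1.4826 × 52 = 77.095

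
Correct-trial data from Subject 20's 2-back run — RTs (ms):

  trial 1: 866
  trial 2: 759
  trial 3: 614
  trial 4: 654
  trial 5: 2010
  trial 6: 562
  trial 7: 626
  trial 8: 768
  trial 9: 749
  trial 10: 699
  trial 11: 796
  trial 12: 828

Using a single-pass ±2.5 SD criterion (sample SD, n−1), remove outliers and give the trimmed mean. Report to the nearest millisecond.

720 ms

n = 12, ΣRT = 9931, M = 827.583
Σ(x−M)² = 1618464.92; s = √(1618464.92/11) = 383.579
Cutoffs: 827.583 ± 2.5·383.579 → [-131.4, 1786.5]
Outside: 2010 → excluded.
Retained (n=11): Σ = 7921, mean = 7921/11 = 720.091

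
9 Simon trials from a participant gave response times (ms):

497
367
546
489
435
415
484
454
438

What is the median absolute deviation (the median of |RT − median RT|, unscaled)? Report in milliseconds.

35 ms

Sorted: 367, 415, 435, 438, 454, 484, 489, 497, 546 → median = 454
|x − 454|: 43, 87, 92, 35, 19, 39, 30, 0, 16
Sorted deviations: 0, 16, 19, 30, 35, 39, 43, 87, 92 → MAD = 35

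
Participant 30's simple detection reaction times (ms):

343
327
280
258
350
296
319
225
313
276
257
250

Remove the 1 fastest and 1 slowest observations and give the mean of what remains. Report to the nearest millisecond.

292 ms

Sorted: 225, 250, 257, 258, 276, 280, 296, 313, 319, 327, 343, 350
Drop lowest 1 (225) and highest 1 (350)
Remaining (n=10): Σ = 2919, mean = 2919/10 = 291.900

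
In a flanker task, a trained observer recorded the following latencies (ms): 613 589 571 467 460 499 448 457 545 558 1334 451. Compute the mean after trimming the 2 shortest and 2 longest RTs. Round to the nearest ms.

Sorted: 448, 451, 457, 460, 467, 499, 545, 558, 571, 589, 613, 1334
Drop lowest 2 (448, 451) and highest 2 (613, 1334)
Remaining (n=8): Σ = 4146, mean = 4146/8 = 518.250

518 ms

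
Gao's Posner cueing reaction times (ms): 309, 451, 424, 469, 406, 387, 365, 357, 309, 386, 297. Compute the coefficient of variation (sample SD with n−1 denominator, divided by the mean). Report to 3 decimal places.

0.153

n = 11, Σ = 4160, M = 378.1818
Σ(x−M)² = 33347.636; s = √(33347.636/10) = 57.7474
CV = 57.7474 / 378.1818 = 0.15270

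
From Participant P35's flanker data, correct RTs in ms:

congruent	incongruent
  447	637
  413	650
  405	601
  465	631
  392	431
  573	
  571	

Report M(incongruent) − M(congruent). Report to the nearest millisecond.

M(congruent) = 3266/7 = 466.571
M(incongruent) = 2950/5 = 590.000
Difference = 590.000 − 466.571 = 123.429 ms

123 ms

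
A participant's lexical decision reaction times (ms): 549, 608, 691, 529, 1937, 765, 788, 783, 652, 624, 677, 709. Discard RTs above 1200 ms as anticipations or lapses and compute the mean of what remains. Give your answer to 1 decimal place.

670.5 ms

Excluded: 1937
Retained (n=11): Σ = 7375
Mean = 7375/11 = 670.4545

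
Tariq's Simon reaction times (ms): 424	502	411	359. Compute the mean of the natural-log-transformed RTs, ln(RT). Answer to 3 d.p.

6.043

ln(RT): 6.0497, 6.2186, 6.0186, 5.8833
Σ ln(RT) = 24.1702
Mean = 24.1702/4 = 6.04256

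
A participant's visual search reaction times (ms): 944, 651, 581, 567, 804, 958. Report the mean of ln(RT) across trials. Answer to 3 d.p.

6.598

ln(RT): 6.8501, 6.4785, 6.3648, 6.3404, 6.6896, 6.8648
Σ ln(RT) = 39.5882
Mean = 39.5882/6 = 6.59803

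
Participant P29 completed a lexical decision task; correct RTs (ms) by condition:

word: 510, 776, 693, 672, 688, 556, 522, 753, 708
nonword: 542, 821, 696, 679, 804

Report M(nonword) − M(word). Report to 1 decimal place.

M(word) = 5878/9 = 653.111
M(nonword) = 3542/5 = 708.400
Difference = 708.400 − 653.111 = 55.289 ms

55.3 ms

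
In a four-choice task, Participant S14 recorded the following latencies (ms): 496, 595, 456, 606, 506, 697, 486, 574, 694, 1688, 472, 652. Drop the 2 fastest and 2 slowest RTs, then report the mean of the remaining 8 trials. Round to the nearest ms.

Sorted: 456, 472, 486, 496, 506, 574, 595, 606, 652, 694, 697, 1688
Drop lowest 2 (456, 472) and highest 2 (697, 1688)
Remaining (n=8): Σ = 4609, mean = 4609/8 = 576.125

576 ms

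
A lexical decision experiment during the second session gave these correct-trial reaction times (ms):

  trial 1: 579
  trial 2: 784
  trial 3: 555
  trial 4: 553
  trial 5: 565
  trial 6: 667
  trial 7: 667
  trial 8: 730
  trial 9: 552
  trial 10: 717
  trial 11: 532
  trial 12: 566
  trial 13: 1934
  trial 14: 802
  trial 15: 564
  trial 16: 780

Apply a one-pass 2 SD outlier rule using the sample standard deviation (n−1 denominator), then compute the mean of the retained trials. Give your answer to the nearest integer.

641 ms

n = 16, ΣRT = 11547, M = 721.688
Σ(x−M)² = 1704537.44; s = √(1704537.44/15) = 337.099
Cutoffs: 721.688 ± 2·337.099 → [47.5, 1395.9]
Outside: 1934 → excluded.
Retained (n=15): Σ = 9613, mean = 9613/15 = 640.867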